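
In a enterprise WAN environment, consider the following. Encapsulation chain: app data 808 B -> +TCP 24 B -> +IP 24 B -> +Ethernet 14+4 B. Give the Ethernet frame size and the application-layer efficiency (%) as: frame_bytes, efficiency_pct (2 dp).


TCP segment = 808 + 24 = 832 B
IP packet = 832 + 24 = 856 B
Ethernet frame = 856 + 14 + 4 = 874 B
Efficiency = app / frame = 808 / 874 = 0.924485 = 92.4485% -> 92.45% (2 dp)

874, 92.45


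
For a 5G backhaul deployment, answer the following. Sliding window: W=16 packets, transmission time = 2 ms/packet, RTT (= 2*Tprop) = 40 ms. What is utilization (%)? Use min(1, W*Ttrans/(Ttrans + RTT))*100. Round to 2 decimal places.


Given: W = 16, Ttrans = 2 ms, RTT = 40 ms (= 2 * Tprop, Tprop = 20 ms)
Cycle time = Ttrans + RTT = 2 + 40 = 42 ms (first packet sent until its ACK returns)
W * Ttrans = 16 * 2 = 32 ms of sending per cycle
W * Ttrans / (Ttrans + RTT) = 32 / 42 = 0.761905
U = min(1, 0.761905) = 0.761905
U% = 76.19%

76.19


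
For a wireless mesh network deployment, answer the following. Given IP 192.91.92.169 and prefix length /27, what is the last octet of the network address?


Given: IP = 192.91.92.169, prefix = /27
Subnet mask = 255.255.255.224
Last octet of IP: 169
Last octet of mask: 224
Network last octet = 169 AND 224 = 160

160


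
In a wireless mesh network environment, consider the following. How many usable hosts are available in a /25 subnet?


Given: subnet mask /25
Host bits = 32 - 25 = 7
Total addresses = 2^7 = 128
Usable hosts = 128 - 2 (network + broadcast) = 126

126


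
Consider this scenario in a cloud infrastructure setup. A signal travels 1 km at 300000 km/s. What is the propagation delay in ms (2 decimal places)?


Given: distance = 1 km, speed = 300000 km/s
Delay = distance / speed = 1 / 300000 seconds
Delay in ms = 1 * 1000 / 300000
Delay = 0.0033 ms
Rounded to 2 dp = 0.00 ms

0.00


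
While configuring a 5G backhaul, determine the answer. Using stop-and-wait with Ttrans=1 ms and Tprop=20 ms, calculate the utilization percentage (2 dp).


Given: Ttrans = 1 ms, Tprop = 20 ms
RTT = 2 * Tprop = 2 * 20 = 40 ms
U = Ttrans / (Ttrans + RTT)
U = 1 / (1 + 40)
U = 1 / 41 = 0.02439
U% = 2.44%

2.44


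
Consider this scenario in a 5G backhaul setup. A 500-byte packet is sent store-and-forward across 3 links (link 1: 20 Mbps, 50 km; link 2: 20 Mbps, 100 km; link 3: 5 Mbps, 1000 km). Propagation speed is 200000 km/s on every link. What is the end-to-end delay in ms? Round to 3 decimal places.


Packet = 500 bytes = 4000 bits. Store-and-forward: sum (t_trans + t_prop) per link.
Link 1: t_trans = 4000/(20*10^6) s = 0.2000 ms; t_prop = 50/200000 s = 0.2500 ms; subtotal = 0.4500 ms
Link 2: t_trans = 4000/(20*10^6) s = 0.2000 ms; t_prop = 100/200000 s = 0.5000 ms; subtotal = 0.7000 ms
Link 3: t_trans = 4000/(5*10^6) s = 0.8000 ms; t_prop = 1000/200000 s = 5.0000 ms; subtotal = 5.8000 ms
End-to-end = 0.4500 + 0.7000 + 5.8000 = 6.9500 ms -> 6.950 ms (3 dp)

6.950


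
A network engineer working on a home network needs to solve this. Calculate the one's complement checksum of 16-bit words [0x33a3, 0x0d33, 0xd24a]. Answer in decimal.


Given words: [0x33a3, 0x0d33, 0xd24a]
Step 1: Sum all words
Raw sum = 13219 + 3379 + 53834 = 70432
Step 2: Fold carry: (4896 + 1) = 4897
One's complement = ~4897 & 0xFFFF = 60638

60638


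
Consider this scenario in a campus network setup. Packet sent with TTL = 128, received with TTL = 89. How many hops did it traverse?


Given: initial TTL = 128, received TTL = 89
Hops = initial TTL - received TTL
Hops = 128 - 89 = 39

39


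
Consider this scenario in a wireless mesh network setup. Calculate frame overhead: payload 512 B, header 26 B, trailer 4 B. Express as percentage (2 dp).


Given: payload = 512 B, header = 26 B, trailer = 4 B
Overhead bytes = header + trailer = 26 + 4 = 30
Total frame = payload + overhead = 512 + 30 = 542
Overhead % = 30 / 542 * 100 = 5.5351% -> 5.54% (2 dp)

5.54


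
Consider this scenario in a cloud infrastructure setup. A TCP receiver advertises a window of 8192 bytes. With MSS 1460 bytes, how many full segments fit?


Given: RWND = 8192 bytes, MSS = 1460 bytes
Full segments = floor(RWND / MSS)
Full segments = floor(8192 / 1460)
Full segments = floor(5.611) = 5

5


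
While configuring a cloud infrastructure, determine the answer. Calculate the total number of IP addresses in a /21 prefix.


Given: CIDR prefix /21
Host bits = 32 - 21 = 11
Total addresses = 2^11 = 2048

2048


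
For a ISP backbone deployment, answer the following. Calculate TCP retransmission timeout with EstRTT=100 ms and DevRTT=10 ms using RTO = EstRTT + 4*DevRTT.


Given: EstRTT = 100 ms, DevRTT = 10 ms
Timeout = EstRTT + 4 * DevRTT
4 * DevRTT = 4 * 10 = 40
Timeout = 100 + 40 = 140 ms

140


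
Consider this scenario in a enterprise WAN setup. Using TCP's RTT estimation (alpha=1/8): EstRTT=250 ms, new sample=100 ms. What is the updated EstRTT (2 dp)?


Given: EstRTT = 250 ms, SampleRTT = 100 ms, alpha = 1/8
New EstRTT = (1 - alpha) * EstRTT + alpha * SampleRTT
(7/8) * 250 = 218.75
(1/8) * 100 = 12.5
New EstRTT = 218.75 + 12.5 = 231.25 ms -> 231.25 ms (2 dp)

231.25


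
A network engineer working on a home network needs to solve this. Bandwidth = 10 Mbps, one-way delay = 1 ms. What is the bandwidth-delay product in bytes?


Given: bandwidth = 10 Mbps, delay = 1 ms
BDP in bits = 10 * 10^6 * 1 / 1000
BDP in bits = 10000
BDP in bytes = 10000 / 8 = 1250

1250


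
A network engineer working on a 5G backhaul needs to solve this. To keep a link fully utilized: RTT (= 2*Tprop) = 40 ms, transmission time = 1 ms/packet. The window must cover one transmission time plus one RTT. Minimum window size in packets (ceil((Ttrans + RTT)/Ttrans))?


Given: Ttrans = 1 ms, RTT = 40 ms (= 2 * Tprop, Tprop = 20 ms)
Time until first ACK returns = Ttrans + RTT = 1 + 40 = 41 ms
Need W * Ttrans >= Ttrans + RTT  ->  W >= (Ttrans + RTT) / Ttrans
(Ttrans + RTT) / Ttrans = 41 / 1 = 41
W_min = ceil(41) = 41

41


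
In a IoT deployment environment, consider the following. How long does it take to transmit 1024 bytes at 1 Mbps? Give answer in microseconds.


Given: packet = 1024 bytes, bandwidth = 1 Mbps
Packet in bits = 1024 * 8 = 8192 bits
Bandwidth = 1 * 10^6 = 1000000 bps
Time = 8192 / 1000000 seconds
Time in us = 8192 * 10^6 / 1000000 = 8192

8192


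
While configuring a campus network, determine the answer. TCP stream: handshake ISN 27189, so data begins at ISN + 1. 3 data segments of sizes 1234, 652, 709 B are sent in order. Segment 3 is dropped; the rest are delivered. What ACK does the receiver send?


SYN uses sequence number 27189; first data byte = ISN + 1 = 27190.
Segment 1: SEQ = 27190, len = 1234 B, covers [27190, 28423]
Segment 2: SEQ = 28424, len = 652 B, covers [28424, 29075]
Segment 3: SEQ = 29076, len = 709 B, covers [29076, 29784] [LOST]
In-order data received: bytes [27190, 29075] (segments 1..2).
Segment 3 missing -> gap begins at byte 29076.
Cumulative ACK = next expected in-order byte = 27190 + 1234 + 652 = 29076

29076


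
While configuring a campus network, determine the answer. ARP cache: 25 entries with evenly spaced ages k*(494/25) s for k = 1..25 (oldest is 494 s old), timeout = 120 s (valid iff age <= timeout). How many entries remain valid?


Ages are k * 494/25 s for k = 1..25 (spacing = 19.7600 s).
Entry k is valid iff k * 494/25 <= 120 iff k <= 25 * 120 / 494 = 6.0729
n_valid = floor(6.0729) = 6
(n_stale = 25 - 6 = 19)

6


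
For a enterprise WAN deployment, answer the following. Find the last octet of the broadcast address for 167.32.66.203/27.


Given: IP = 167.32.66.203, prefix = /27
Host bits = 32 - 27 = 5
Network last octet = 203 AND mask = 192
Host part size = 2^5 - 1 = 31
Broadcast last octet = 192 OR 31 = 223

223


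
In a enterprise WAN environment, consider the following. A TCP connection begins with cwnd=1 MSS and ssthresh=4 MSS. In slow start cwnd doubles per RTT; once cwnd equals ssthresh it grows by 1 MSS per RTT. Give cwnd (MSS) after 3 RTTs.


RTT 0: cwnd = 1 MSS (initial)
RTT 1: cwnd = 2 MSS (slow start, doubled)
RTT 2: cwnd = 4 MSS (slow start, doubled)
RTT 3: cwnd = 5 MSS (congestion avoidance, +1)

5


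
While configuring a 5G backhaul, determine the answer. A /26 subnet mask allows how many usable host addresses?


Given: subnet mask /26
Host bits = 32 - 26 = 6
Total addresses = 2^6 = 64
Usable hosts = 64 - 2 (network + broadcast) = 62

62


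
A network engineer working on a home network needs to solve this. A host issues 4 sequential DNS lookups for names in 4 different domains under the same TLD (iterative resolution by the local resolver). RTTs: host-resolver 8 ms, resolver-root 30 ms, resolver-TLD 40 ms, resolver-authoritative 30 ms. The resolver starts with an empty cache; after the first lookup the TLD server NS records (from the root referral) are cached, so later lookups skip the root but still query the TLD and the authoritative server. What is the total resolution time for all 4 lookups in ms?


Lookup 1 (cold cache): local + root + TLD + auth = 8 + 30 + 40 + 30 = 108 ms
Lookups 2..4 (TLD NS cached -> skip root; new domain -> still ask TLD and auth): local + TLD + auth = 8 + 40 + 30 = 78 ms each
Remaining 3 lookups: 3 * 78 = 234 ms
Total = 108 + 234 = 342 ms

342


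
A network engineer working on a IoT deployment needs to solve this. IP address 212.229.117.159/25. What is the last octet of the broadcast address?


Given: IP = 212.229.117.159, prefix = /25
Host bits = 32 - 25 = 7
Network last octet = 159 AND mask = 128
Host part size = 2^7 - 1 = 127
Broadcast last octet = 128 OR 127 = 255

255


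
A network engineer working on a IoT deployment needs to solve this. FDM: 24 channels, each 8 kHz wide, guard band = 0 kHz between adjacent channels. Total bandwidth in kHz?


Given: 24 channels, 8 kHz each, guard = 0 kHz
Channel bandwidth = 24 * 8 = 192 kHz
Guard bands = 23 gaps * 0 kHz = 0 kHz
Total = 192 + 0 = 192 kHz

192


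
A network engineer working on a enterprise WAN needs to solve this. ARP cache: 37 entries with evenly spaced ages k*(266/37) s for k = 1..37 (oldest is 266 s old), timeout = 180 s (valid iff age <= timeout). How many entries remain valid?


Ages are k * 266/37 s for k = 1..37 (spacing = 7.1892 s).
Entry k is valid iff k * 266/37 <= 180 iff k <= 37 * 180 / 266 = 25.0376
n_valid = floor(25.0376) = 25
(n_stale = 37 - 25 = 12)

25


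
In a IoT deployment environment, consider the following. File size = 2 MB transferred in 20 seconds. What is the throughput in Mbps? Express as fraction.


Given: file = 2 MB, time = 20 s
File in Mb = 2 * 8 = 16 Mb
Throughput = 16 / 20 Mbps
Throughput = 4/5 Mbps

4/5


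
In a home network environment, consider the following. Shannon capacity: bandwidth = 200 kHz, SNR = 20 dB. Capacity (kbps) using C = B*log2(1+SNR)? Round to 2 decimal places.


Given: B = 200 kHz, SNR = 20 dB
SNR linear = 10^(20/10) = 100
1 + SNR = 101
log2(101) = 6.6582114828
C = 200 * 1000 * 6.6582114828 = 1331642.2966 bps
C = 1331.642297 kbps -> 1331.64 kbps (2 dp)

1331.64


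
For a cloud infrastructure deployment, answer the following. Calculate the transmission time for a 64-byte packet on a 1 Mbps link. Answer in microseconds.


Given: packet = 64 bytes, bandwidth = 1 Mbps
Packet in bits = 64 * 8 = 512 bits
Bandwidth = 1 * 10^6 = 1000000 bps
Time = 512 / 1000000 seconds
Time in us = 512 * 10^6 / 1000000 = 512

512


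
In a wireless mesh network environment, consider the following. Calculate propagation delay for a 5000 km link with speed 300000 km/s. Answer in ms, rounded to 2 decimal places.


Given: distance = 5000 km, speed = 300000 km/s
Delay = distance / speed = 5000 / 300000 seconds
Delay in ms = 5000 * 1000 / 300000
Delay = 16.6667 ms
Rounded to 2 dp = 16.67 ms

16.67


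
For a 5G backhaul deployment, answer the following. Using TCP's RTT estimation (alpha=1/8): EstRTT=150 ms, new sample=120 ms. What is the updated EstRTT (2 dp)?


Given: EstRTT = 150 ms, SampleRTT = 120 ms, alpha = 1/8
New EstRTT = (1 - alpha) * EstRTT + alpha * SampleRTT
(7/8) * 150 = 131.25
(1/8) * 120 = 15
New EstRTT = 131.25 + 15 = 146.25 ms -> 146.25 ms (2 dp)

146.25


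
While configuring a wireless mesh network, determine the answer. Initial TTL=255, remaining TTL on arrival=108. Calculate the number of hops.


Given: initial TTL = 255, received TTL = 108
Hops = initial TTL - received TTL
Hops = 255 - 108 = 147

147


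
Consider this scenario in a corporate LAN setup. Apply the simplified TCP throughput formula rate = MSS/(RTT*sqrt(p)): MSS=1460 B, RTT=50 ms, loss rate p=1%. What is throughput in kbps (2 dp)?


Given: MSS = 1460 bytes, RTT = 50 ms, loss = 1%
RTT in seconds = 50 / 1000 = 0.05
Loss rate = 1% = 0.01
sqrt(loss) = sqrt(0.01) = 0.1
Throughput (bytes/s) = 1460 / (0.05 * 0.1) = 292000.0000
Throughput (kbps) = 292000.0000 * 8 / 1000 = 2336.000000 -> 2336.00 kbps (2 dp)

2336.00


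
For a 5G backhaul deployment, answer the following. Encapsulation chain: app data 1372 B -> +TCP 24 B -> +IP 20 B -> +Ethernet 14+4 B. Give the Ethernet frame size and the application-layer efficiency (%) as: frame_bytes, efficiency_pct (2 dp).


TCP segment = 1372 + 24 = 1396 B
IP packet = 1396 + 20 = 1416 B
Ethernet frame = 1416 + 14 + 4 = 1434 B
Efficiency = app / frame = 1372 / 1434 = 0.956764 = 95.6764% -> 95.68% (2 dp)

1434, 95.68


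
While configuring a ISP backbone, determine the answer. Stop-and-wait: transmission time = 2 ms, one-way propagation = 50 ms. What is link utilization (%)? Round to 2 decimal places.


Given: Ttrans = 2 ms, Tprop = 50 ms
RTT = 2 * Tprop = 2 * 50 = 100 ms
U = Ttrans / (Ttrans + RTT)
U = 2 / (2 + 100)
U = 2 / 102 = 0.019608
U% = 1.96%

1.96


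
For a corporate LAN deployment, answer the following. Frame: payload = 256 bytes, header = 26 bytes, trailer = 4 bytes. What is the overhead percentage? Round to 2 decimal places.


Given: payload = 256 B, header = 26 B, trailer = 4 B
Overhead bytes = header + trailer = 26 + 4 = 30
Total frame = payload + overhead = 256 + 30 = 286
Overhead % = 30 / 286 * 100 = 10.4895% -> 10.49% (2 dp)

10.49


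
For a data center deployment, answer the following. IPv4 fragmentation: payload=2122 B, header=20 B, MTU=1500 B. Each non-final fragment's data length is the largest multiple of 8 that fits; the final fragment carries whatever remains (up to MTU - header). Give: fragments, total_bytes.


Max data per non-final fragment = floor((MTU - header)/8)*8 = floor((1500 - 20)/8)*8 = floor(1480/8)*8 = 1480 B
Final fragment needs no 8-byte alignment: it can carry up to MTU - header = 1480 B
Non-final fragments needed = ceil((payload - 1480) / 1480) = ceil(642/1480) = ceil(0.4338) = 1
Number of fragments = 1 + 1 = 2
Fragment sizes (data): 1 * 1480 B + 642 B (last, 642 <= 1480 OK)
Total bytes sent = payload + n_frags * header = 2122 + 2*20 = 2122 + 40 = 2162 B

2, 2162


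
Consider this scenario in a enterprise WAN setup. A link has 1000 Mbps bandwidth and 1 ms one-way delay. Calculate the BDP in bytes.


Given: bandwidth = 1000 Mbps, delay = 1 ms
BDP in bits = 1000 * 10^6 * 1 / 1000
BDP in bits = 1000000
BDP in bytes = 1000000 / 8 = 125000

125000


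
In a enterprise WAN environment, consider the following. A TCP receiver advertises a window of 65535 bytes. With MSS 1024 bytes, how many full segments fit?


Given: RWND = 65535 bytes, MSS = 1024 bytes
Full segments = floor(RWND / MSS)
Full segments = floor(65535 / 1024)
Full segments = floor(63.999) = 63

63


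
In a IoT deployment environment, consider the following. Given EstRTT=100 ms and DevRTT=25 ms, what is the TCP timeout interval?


Given: EstRTT = 100 ms, DevRTT = 25 ms
Timeout = EstRTT + 4 * DevRTT
4 * DevRTT = 4 * 25 = 100
Timeout = 100 + 100 = 200 ms

200


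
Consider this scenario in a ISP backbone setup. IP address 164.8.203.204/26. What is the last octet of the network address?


Given: IP = 164.8.203.204, prefix = /26
Subnet mask = 255.255.255.192
Last octet of IP: 204
Last octet of mask: 192
Network last octet = 204 AND 192 = 192

192


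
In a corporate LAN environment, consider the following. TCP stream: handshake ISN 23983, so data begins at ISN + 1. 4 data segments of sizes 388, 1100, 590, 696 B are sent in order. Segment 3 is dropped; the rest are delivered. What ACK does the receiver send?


SYN uses sequence number 23983; first data byte = ISN + 1 = 23984.
Segment 1: SEQ = 23984, len = 388 B, covers [23984, 24371]
Segment 2: SEQ = 24372, len = 1100 B, covers [24372, 25471]
Segment 3: SEQ = 25472, len = 590 B, covers [25472, 26061] [LOST]
Segment 4: SEQ = 26062, len = 696 B, covers [26062, 26757]
In-order data received: bytes [23984, 25471] (segments 1..2).
Segment 3 missing -> gap begins at byte 25472; later segments buffered out of order.
Cumulative ACK = next expected in-order byte = 23984 + 388 + 1100 = 25472

25472


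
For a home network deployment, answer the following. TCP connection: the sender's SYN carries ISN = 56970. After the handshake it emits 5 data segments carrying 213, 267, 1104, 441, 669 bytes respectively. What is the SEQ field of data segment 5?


The SYN occupies sequence number ISN = 56970, so the first data byte is ISN + 1 = 56971.
SEQ of data segment i = (ISN + 1) + sum of payload sizes of segments 1..i-1.
Segment 1: SEQ = 56971, payload = 213 bytes
Segment 2: SEQ = 57184, payload = 267 bytes
Segment 3: SEQ = 57451, payload = 1104 bytes
Segment 4: SEQ = 58555, payload = 441 bytes
Segment 5: SEQ = 58996, payload = 669 bytes
SEQ of segment 5 = 56971 + 213 + 267 + 1104 + 441 = 58996

58996


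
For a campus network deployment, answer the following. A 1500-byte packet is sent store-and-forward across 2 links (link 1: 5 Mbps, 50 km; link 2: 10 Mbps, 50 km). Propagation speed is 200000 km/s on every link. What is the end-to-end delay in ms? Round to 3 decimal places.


Packet = 1500 bytes = 12000 bits. Store-and-forward: sum (t_trans + t_prop) per link.
Link 1: t_trans = 12000/(5*10^6) s = 2.4000 ms; t_prop = 50/200000 s = 0.2500 ms; subtotal = 2.6500 ms
Link 2: t_trans = 12000/(10*10^6) s = 1.2000 ms; t_prop = 50/200000 s = 0.2500 ms; subtotal = 1.4500 ms
End-to-end = 2.6500 + 1.4500 = 4.1000 ms -> 4.100 ms (3 dp)

4.100


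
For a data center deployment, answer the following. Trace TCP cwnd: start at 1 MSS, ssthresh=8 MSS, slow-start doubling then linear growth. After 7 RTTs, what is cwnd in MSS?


RTT 0: cwnd = 1 MSS (initial)
RTT 1: cwnd = 2 MSS (slow start, doubled)
RTT 2: cwnd = 4 MSS (slow start, doubled)
RTT 3: cwnd = 8 MSS (slow start, doubled)
RTT 4: cwnd = 9 MSS (congestion avoidance, +1)
RTT 5: cwnd = 10 MSS (congestion avoidance, +1)
RTT 6: cwnd = 11 MSS (congestion avoidance, +1)
RTT 7: cwnd = 12 MSS (congestion avoidance, +1)

12


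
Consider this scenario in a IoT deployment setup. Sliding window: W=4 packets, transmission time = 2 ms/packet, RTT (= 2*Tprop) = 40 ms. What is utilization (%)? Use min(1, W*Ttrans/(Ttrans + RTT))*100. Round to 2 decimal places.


Given: W = 4, Ttrans = 2 ms, RTT = 40 ms (= 2 * Tprop, Tprop = 20 ms)
Cycle time = Ttrans + RTT = 2 + 40 = 42 ms (first packet sent until its ACK returns)
W * Ttrans = 4 * 2 = 8 ms of sending per cycle
W * Ttrans / (Ttrans + RTT) = 8 / 42 = 0.190476
U = min(1, 0.190476) = 0.190476
U% = 19.05%

19.05


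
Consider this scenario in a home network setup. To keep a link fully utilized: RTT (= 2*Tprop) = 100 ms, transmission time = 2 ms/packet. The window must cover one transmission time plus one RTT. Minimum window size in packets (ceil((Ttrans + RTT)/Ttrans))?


Given: Ttrans = 2 ms, RTT = 100 ms (= 2 * Tprop, Tprop = 50 ms)
Time until first ACK returns = Ttrans + RTT = 2 + 100 = 102 ms
Need W * Ttrans >= Ttrans + RTT  ->  W >= (Ttrans + RTT) / Ttrans
(Ttrans + RTT) / Ttrans = 102 / 2 = 51
W_min = ceil(51) = 51

51


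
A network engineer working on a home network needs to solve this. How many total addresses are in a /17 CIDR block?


Given: CIDR prefix /17
Host bits = 32 - 17 = 15
Total addresses = 2^15 = 32768

32768


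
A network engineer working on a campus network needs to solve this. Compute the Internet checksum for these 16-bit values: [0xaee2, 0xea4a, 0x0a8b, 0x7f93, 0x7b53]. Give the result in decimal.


Given words: [0xaee2, 0xea4a, 0x0a8b, 0x7f93, 0x7b53]
Step 1: Sum all words
Raw sum = 44770 + 59978 + 2699 + 32659 + 31571 = 171677
Step 2: Fold carry: (40605 + 2) = 40607
One's complement = ~40607 & 0xFFFF = 24928

24928


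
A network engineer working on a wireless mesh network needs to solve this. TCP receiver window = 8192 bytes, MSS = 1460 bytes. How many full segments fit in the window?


Given: RWND = 8192 bytes, MSS = 1460 bytes
Full segments = floor(RWND / MSS)
Full segments = floor(8192 / 1460)
Full segments = floor(5.611) = 5

5


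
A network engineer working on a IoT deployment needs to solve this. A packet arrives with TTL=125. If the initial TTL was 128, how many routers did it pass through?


Given: initial TTL = 128, received TTL = 125
Hops = initial TTL - received TTL
Hops = 128 - 125 = 3

3


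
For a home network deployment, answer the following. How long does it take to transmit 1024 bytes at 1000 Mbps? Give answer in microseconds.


Given: packet = 1024 bytes, bandwidth = 1000 Mbps
Packet in bits = 1024 * 8 = 8192 bits
Bandwidth = 1000 * 10^6 = 1000000000 bps
Time = 8192 / 1000000000 seconds
Time in us = 8192 * 10^6 / 1000000000 = 8.192

8.192


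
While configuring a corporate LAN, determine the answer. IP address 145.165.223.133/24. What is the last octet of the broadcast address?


Given: IP = 145.165.223.133, prefix = /24
Host bits = 32 - 24 = 8
Network last octet = 133 AND mask = 0
Host part size = 2^8 - 1 = 255
Broadcast last octet = 0 OR 255 = 255

255


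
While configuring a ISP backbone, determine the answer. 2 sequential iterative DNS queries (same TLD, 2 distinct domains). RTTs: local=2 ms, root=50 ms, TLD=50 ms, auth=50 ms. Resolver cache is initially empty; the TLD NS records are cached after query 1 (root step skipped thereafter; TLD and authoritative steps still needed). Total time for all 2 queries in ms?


Lookup 1 (cold cache): local + root + TLD + auth = 2 + 50 + 50 + 50 = 152 ms
Lookups 2..2 (TLD NS cached -> skip root; new domain -> still ask TLD and auth): local + TLD + auth = 2 + 50 + 50 = 102 ms each
Remaining 1 lookups: 1 * 102 = 102 ms
Total = 152 + 102 = 254 ms

254


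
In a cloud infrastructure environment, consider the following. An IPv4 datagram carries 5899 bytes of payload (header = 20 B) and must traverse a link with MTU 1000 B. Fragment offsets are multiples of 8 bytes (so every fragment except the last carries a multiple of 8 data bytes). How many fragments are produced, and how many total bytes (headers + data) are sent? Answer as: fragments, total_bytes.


Max data per non-final fragment = floor((MTU - header)/8)*8 = floor((1000 - 20)/8)*8 = floor(980/8)*8 = 976 B
Final fragment needs no 8-byte alignment: it can carry up to MTU - header = 980 B
Non-final fragments needed = ceil((payload - 980) / 976) = ceil(4919/976) = ceil(5.0400) = 6
Number of fragments = 6 + 1 = 7
Fragment sizes (data): 6 * 976 B + 43 B (last, 43 <= 980 OK)
Total bytes sent = payload + n_frags * header = 5899 + 7*20 = 5899 + 140 = 6039 B

7, 6039


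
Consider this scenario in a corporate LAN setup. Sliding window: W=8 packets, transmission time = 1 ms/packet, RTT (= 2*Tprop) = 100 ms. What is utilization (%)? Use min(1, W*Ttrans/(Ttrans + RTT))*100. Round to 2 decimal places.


Given: W = 8, Ttrans = 1 ms, RTT = 100 ms (= 2 * Tprop, Tprop = 50 ms)
Cycle time = Ttrans + RTT = 1 + 100 = 101 ms (first packet sent until its ACK returns)
W * Ttrans = 8 * 1 = 8 ms of sending per cycle
W * Ttrans / (Ttrans + RTT) = 8 / 101 = 0.079208
U = min(1, 0.079208) = 0.079208
U% = 7.92%

7.92


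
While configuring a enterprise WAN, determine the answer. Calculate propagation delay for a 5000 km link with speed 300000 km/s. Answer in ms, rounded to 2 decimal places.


Given: distance = 5000 km, speed = 300000 km/s
Delay = distance / speed = 5000 / 300000 seconds
Delay in ms = 5000 * 1000 / 300000
Delay = 16.6667 ms
Rounded to 2 dp = 16.67 ms

16.67


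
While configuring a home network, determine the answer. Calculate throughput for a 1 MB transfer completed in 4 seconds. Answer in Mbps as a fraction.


Given: file = 1 MB, time = 4 s
File in Mb = 1 * 8 = 8 Mb
Throughput = 8 / 4 Mbps
Throughput = 2 Mbps

2


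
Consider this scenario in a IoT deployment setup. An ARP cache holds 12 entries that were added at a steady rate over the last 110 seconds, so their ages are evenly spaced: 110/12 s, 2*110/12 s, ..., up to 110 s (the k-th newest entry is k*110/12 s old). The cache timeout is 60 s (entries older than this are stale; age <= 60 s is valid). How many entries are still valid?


Ages are k * 110/12 s for k = 1..12 (spacing = 9.1667 s).
Entry k is valid iff k * 110/12 <= 60 iff k <= 12 * 60 / 110 = 6.5455
n_valid = floor(6.5455) = 6
(n_stale = 12 - 6 = 6)

6


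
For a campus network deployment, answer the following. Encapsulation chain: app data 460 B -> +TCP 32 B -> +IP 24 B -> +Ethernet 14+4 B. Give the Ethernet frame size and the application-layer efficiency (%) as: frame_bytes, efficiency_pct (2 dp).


TCP segment = 460 + 32 = 492 B
IP packet = 492 + 24 = 516 B
Ethernet frame = 516 + 14 + 4 = 534 B
Efficiency = app / frame = 460 / 534 = 0.861423 = 86.1423% -> 86.14% (2 dp)

534, 86.14


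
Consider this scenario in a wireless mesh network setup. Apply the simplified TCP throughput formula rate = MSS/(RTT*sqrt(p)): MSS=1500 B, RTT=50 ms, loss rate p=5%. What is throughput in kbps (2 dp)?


Given: MSS = 1500 bytes, RTT = 50 ms, loss = 5%
RTT in seconds = 50 / 1000 = 0.05
Loss rate = 5% = 0.05
sqrt(loss) = sqrt(0.05) = 0.223606797750
Throughput (bytes/s) = 1500 / (0.05 * 0.223606797750) = 134164.0786
Throughput (kbps) = 134164.0786 * 8 / 1000 = 1073.312629 -> 1073.31 kbps (2 dp)

1073.31


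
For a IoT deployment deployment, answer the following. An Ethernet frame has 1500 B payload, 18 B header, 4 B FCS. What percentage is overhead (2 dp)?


Given: payload = 1500 B, header = 18 B, trailer = 4 B
Overhead bytes = header + trailer = 18 + 4 = 22
Total frame = payload + overhead = 1500 + 22 = 1522
Overhead % = 22 / 1522 * 100 = 1.4455% -> 1.45% (2 dp)

1.45


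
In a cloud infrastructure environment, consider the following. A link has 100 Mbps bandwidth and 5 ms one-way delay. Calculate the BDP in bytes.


Given: bandwidth = 100 Mbps, delay = 5 ms
BDP in bits = 100 * 10^6 * 5 / 1000
BDP in bits = 500000
BDP in bytes = 500000 / 8 = 62500

62500


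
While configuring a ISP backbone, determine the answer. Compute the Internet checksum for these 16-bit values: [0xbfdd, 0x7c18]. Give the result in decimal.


Given words: [0xbfdd, 0x7c18]
Step 1: Sum all words
Raw sum = 49117 + 31768 = 80885
Step 2: Fold carry: (15349 + 1) = 15350
One's complement = ~15350 & 0xFFFF = 50185

50185


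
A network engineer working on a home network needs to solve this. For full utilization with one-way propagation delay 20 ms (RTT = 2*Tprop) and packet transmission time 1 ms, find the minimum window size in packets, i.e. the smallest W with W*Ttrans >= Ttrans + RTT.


Given: Ttrans = 1 ms, RTT = 40 ms (= 2 * Tprop, Tprop = 20 ms)
Time until first ACK returns = Ttrans + RTT = 1 + 40 = 41 ms
Need W * Ttrans >= Ttrans + RTT  ->  W >= (Ttrans + RTT) / Ttrans
(Ttrans + RTT) / Ttrans = 41 / 1 = 41
W_min = ceil(41) = 41

41


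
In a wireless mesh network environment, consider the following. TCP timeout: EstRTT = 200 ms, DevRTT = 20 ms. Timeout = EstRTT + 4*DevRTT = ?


Given: EstRTT = 200 ms, DevRTT = 20 ms
Timeout = EstRTT + 4 * DevRTT
4 * DevRTT = 4 * 20 = 80
Timeout = 200 + 80 = 280 ms

280


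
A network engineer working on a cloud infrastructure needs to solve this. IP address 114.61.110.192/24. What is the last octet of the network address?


Given: IP = 114.61.110.192, prefix = /24
Subnet mask = 255.255.255.0
Last octet of IP: 192
Last octet of mask: 0
Network last octet = 192 AND 0 = 0

0


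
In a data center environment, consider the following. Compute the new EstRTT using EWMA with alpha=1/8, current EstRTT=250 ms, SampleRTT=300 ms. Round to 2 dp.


Given: EstRTT = 250 ms, SampleRTT = 300 ms, alpha = 1/8
New EstRTT = (1 - alpha) * EstRTT + alpha * SampleRTT
(7/8) * 250 = 218.75
(1/8) * 300 = 37.5
New EstRTT = 218.75 + 37.5 = 256.25 ms -> 256.25 ms (2 dp)

256.25


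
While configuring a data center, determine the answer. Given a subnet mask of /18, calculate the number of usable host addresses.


Given: subnet mask /18
Host bits = 32 - 18 = 14
Total addresses = 2^14 = 16384
Usable hosts = 16384 - 2 (network + broadcast) = 16382

16382


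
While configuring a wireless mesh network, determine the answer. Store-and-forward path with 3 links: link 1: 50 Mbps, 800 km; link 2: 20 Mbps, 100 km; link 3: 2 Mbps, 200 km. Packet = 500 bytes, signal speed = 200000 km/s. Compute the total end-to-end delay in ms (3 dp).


Packet = 500 bytes = 4000 bits. Store-and-forward: sum (t_trans + t_prop) per link.
Link 1: t_trans = 4000/(50*10^6) s = 0.0800 ms; t_prop = 800/200000 s = 4.0000 ms; subtotal = 4.0800 ms
Link 2: t_trans = 4000/(20*10^6) s = 0.2000 ms; t_prop = 100/200000 s = 0.5000 ms; subtotal = 0.7000 ms
Link 3: t_trans = 4000/(2*10^6) s = 2.0000 ms; t_prop = 200/200000 s = 1.0000 ms; subtotal = 3.0000 ms
End-to-end = 4.0800 + 0.7000 + 3.0000 = 7.7800 ms -> 7.780 ms (3 dp)

7.780


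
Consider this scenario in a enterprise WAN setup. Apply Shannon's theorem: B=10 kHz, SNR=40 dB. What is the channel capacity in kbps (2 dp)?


Given: B = 10 kHz, SNR = 40 dB
SNR linear = 10^(40/10) = 10000
1 + SNR = 10001
log2(10001) = 13.2878566418
C = 10 * 1000 * 13.2878566418 = 132878.5664 bps
C = 132.878566 kbps -> 132.88 kbps (2 dp)

132.88


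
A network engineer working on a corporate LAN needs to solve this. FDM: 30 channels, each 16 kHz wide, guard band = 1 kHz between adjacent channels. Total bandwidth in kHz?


Given: 30 channels, 16 kHz each, guard = 1 kHz
Channel bandwidth = 30 * 16 = 480 kHz
Guard bands = 29 gaps * 1 kHz = 29 kHz
Total = 480 + 29 = 509 kHz

509


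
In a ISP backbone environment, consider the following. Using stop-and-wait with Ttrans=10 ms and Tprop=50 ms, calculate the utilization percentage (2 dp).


Given: Ttrans = 10 ms, Tprop = 50 ms
RTT = 2 * Tprop = 2 * 50 = 100 ms
U = Ttrans / (Ttrans + RTT)
U = 10 / (10 + 100)
U = 10 / 110 = 0.090909
U% = 9.09%

9.09


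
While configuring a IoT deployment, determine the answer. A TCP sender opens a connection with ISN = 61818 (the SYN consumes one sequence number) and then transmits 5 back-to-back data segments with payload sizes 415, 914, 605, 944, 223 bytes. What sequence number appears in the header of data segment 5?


The SYN occupies sequence number ISN = 61818, so the first data byte is ISN + 1 = 61819.
SEQ of data segment i = (ISN + 1) + sum of payload sizes of segments 1..i-1.
Segment 1: SEQ = 61819, payload = 415 bytes
Segment 2: SEQ = 62234, payload = 914 bytes
Segment 3: SEQ = 63148, payload = 605 bytes
Segment 4: SEQ = 63753, payload = 944 bytes
Segment 5: SEQ = 64697, payload = 223 bytes
SEQ of segment 5 = 61819 + 415 + 914 + 605 + 944 = 64697

64697


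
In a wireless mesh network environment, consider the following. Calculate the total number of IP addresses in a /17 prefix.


Given: CIDR prefix /17
Host bits = 32 - 17 = 15
Total addresses = 2^15 = 32768

32768


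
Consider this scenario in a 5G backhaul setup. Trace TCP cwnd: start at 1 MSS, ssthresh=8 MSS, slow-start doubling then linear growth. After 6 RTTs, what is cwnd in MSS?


RTT 0: cwnd = 1 MSS (initial)
RTT 1: cwnd = 2 MSS (slow start, doubled)
RTT 2: cwnd = 4 MSS (slow start, doubled)
RTT 3: cwnd = 8 MSS (slow start, doubled)
RTT 4: cwnd = 9 MSS (congestion avoidance, +1)
RTT 5: cwnd = 10 MSS (congestion avoidance, +1)
RTT 6: cwnd = 11 MSS (congestion avoidance, +1)

11


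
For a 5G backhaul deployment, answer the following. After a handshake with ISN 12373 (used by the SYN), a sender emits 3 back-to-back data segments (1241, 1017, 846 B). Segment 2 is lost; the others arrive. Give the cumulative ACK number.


SYN uses sequence number 12373; first data byte = ISN + 1 = 12374.
Segment 1: SEQ = 12374, len = 1241 B, covers [12374, 13614]
Segment 2: SEQ = 13615, len = 1017 B, covers [13615, 14631] [LOST]
Segment 3: SEQ = 14632, len = 846 B, covers [14632, 15477]
In-order data received: bytes [12374, 13614] (segments 1..1).
Segment 2 missing -> gap begins at byte 13615; later segments buffered out of order.
Cumulative ACK = next expected in-order byte = 12374 + 1241 = 13615

13615


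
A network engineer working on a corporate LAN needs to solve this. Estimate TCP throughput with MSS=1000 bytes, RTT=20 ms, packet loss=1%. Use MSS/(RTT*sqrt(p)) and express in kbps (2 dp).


Given: MSS = 1000 bytes, RTT = 20 ms, loss = 1%
RTT in seconds = 20 / 1000 = 0.02
Loss rate = 1% = 0.01
sqrt(loss) = sqrt(0.01) = 0.1
Throughput (bytes/s) = 1000 / (0.02 * 0.1) = 500000.0000
Throughput (kbps) = 500000.0000 * 8 / 1000 = 4000.000000 -> 4000.00 kbps (2 dp)

4000.00


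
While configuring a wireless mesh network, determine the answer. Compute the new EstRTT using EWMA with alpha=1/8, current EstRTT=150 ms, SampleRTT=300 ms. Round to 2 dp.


Given: EstRTT = 150 ms, SampleRTT = 300 ms, alpha = 1/8
New EstRTT = (1 - alpha) * EstRTT + alpha * SampleRTT
(7/8) * 150 = 131.25
(1/8) * 300 = 37.5
New EstRTT = 131.25 + 37.5 = 168.75 ms -> 168.75 ms (2 dp)

168.75


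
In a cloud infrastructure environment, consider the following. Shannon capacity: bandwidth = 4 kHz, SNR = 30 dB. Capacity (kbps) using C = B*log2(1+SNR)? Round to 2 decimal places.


Given: B = 4 kHz, SNR = 30 dB
SNR linear = 10^(30/10) = 1000
1 + SNR = 1001
log2(1001) = 9.9672262588
C = 4 * 1000 * 9.9672262588 = 39868.9050 bps
C = 39.868905 kbps -> 39.87 kbps (2 dp)

39.87


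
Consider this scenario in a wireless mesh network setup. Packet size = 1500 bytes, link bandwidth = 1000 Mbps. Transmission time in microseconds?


Given: packet = 1500 bytes, bandwidth = 1000 Mbps
Packet in bits = 1500 * 8 = 12000 bits
Bandwidth = 1000 * 10^6 = 1000000000 bps
Time = 12000 / 1000000000 seconds
Time in us = 12000 * 10^6 / 1000000000 = 12

12


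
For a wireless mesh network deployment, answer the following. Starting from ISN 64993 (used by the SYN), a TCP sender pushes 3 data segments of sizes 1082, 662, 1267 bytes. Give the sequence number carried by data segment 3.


The SYN occupies sequence number ISN = 64993, so the first data byte is ISN + 1 = 64994.
SEQ of data segment i = (ISN + 1) + sum of payload sizes of segments 1..i-1.
Segment 1: SEQ = 64994, payload = 1082 bytes
Segment 2: SEQ = 66076, payload = 662 bytes
Segment 3: SEQ = 66738, payload = 1267 bytes
SEQ of segment 3 = 64994 + 1082 + 662 = 66738

66738


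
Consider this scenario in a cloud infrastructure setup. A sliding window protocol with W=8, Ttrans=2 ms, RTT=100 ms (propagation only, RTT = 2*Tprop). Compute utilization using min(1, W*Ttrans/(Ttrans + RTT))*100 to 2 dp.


Given: W = 8, Ttrans = 2 ms, RTT = 100 ms (= 2 * Tprop, Tprop = 50 ms)
Cycle time = Ttrans + RTT = 2 + 100 = 102 ms (first packet sent until its ACK returns)
W * Ttrans = 8 * 2 = 16 ms of sending per cycle
W * Ttrans / (Ttrans + RTT) = 16 / 102 = 0.156863
U = min(1, 0.156863) = 0.156863
U% = 15.69%

15.69


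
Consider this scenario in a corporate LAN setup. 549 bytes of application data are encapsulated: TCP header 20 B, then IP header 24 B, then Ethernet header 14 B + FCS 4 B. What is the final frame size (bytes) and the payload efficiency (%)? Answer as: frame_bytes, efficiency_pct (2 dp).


TCP segment = 549 + 20 = 569 B
IP packet = 569 + 24 = 593 B
Ethernet frame = 593 + 14 + 4 = 611 B
Efficiency = app / frame = 549 / 611 = 0.898527 = 89.8527% -> 89.85% (2 dp)

611, 89.85


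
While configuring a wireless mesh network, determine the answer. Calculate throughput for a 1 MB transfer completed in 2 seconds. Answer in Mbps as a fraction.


Given: file = 1 MB, time = 2 s
File in Mb = 1 * 8 = 8 Mb
Throughput = 8 / 2 Mbps
Throughput = 4 Mbps

4


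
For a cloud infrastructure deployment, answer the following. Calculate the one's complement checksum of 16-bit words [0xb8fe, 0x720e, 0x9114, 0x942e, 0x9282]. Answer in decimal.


Given words: [0xb8fe, 0x720e, 0x9114, 0x942e, 0x9282]
Step 1: Sum all words
Raw sum = 47358 + 29198 + 37140 + 37934 + 37506 = 189136
Step 2: Fold carry: (58064 + 2) = 58066
One's complement = ~58066 & 0xFFFF = 7469

7469


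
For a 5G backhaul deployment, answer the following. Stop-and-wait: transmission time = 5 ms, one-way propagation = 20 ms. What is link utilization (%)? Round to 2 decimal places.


Given: Ttrans = 5 ms, Tprop = 20 ms
RTT = 2 * Tprop = 2 * 20 = 40 ms
U = Ttrans / (Ttrans + RTT)
U = 5 / (5 + 40)
U = 5 / 45 = 0.111111
U% = 11.11%

11.11


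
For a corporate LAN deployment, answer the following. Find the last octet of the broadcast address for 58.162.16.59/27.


Given: IP = 58.162.16.59, prefix = /27
Host bits = 32 - 27 = 5
Network last octet = 59 AND mask = 32
Host part size = 2^5 - 1 = 31
Broadcast last octet = 32 OR 31 = 63

63


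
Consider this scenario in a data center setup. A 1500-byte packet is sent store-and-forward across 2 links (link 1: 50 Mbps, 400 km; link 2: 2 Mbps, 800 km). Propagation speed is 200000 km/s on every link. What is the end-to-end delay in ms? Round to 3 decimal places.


Packet = 1500 bytes = 12000 bits. Store-and-forward: sum (t_trans + t_prop) per link.
Link 1: t_trans = 12000/(50*10^6) s = 0.2400 ms; t_prop = 400/200000 s = 2.0000 ms; subtotal = 2.2400 ms
Link 2: t_trans = 12000/(2*10^6) s = 6.0000 ms; t_prop = 800/200000 s = 4.0000 ms; subtotal = 10.0000 ms
End-to-end = 2.2400 + 10.0000 = 12.2400 ms -> 12.240 ms (3 dp)

12.240


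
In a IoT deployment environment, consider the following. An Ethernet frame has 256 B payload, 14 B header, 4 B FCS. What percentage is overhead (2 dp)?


Given: payload = 256 B, header = 14 B, trailer = 4 B
Overhead bytes = header + trailer = 14 + 4 = 18
Total frame = payload + overhead = 256 + 18 = 274
Overhead % = 18 / 274 * 100 = 6.5693% -> 6.57% (2 dp)

6.57


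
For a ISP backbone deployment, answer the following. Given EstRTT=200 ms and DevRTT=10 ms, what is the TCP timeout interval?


Given: EstRTT = 200 ms, DevRTT = 10 ms
Timeout = EstRTT + 4 * DevRTT
4 * DevRTT = 4 * 10 = 40
Timeout = 200 + 40 = 240 ms

240


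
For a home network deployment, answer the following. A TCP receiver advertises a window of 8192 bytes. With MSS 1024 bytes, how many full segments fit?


Given: RWND = 8192 bytes, MSS = 1024 bytes
Full segments = floor(RWND / MSS)
Full segments = floor(8192 / 1024)
Full segments = floor(8.0) = 8

8


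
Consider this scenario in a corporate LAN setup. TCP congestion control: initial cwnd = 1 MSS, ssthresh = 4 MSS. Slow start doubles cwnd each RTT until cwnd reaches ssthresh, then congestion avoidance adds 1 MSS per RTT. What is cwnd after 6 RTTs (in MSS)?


RTT 0: cwnd = 1 MSS (initial)
RTT 1: cwnd = 2 MSS (slow start, doubled)
RTT 2: cwnd = 4 MSS (slow start, doubled)
RTT 3: cwnd = 5 MSS (congestion avoidance, +1)
RTT 4: cwnd = 6 MSS (congestion avoidance, +1)
RTT 5: cwnd = 7 MSS (congestion avoidance, +1)
RTT 6: cwnd = 8 MSS (congestion avoidance, +1)

8


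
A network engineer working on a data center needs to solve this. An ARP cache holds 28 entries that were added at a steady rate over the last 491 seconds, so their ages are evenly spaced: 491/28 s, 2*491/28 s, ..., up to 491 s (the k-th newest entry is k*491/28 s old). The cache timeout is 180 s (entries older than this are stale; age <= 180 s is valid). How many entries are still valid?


Ages are k * 491/28 s for k = 1..28 (spacing = 17.5357 s).
Entry k is valid iff k * 491/28 <= 180 iff k <= 28 * 180 / 491 = 10.2648
n_valid = floor(10.2648) = 10
(n_stale = 28 - 10 = 18)

10
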